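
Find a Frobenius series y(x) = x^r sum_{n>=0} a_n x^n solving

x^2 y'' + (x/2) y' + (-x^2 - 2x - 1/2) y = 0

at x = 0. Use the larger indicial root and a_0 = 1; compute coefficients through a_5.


Write in Frobenius form y'' + (p(x)/x) y' + (q(x)/x^2) y = 0:
  p(x) = 1/2,  q(x) = -x^2 - 2x - 1/2.
Indicial equation: r(r-1) + (1/2) r + (-1/2) = 0 -> roots r_1 = 1, r_2 = -1/2.
Take r = r_1 = 1. Let y(x) = x^r sum_{n>=0} a_n x^n with a_0 = 1.
Substitute y = x^r sum a_n x^n and match x^{r+n}. The recurrence is
  D(n) a_n - 2 a_{n-1} - 1 a_{n-2} = 0,  where D(n) = (r+n)(r+n-1) + (1/2)(r+n) + (-1/2).
  a_n = [2 a_{n-1} + 1 a_{n-2}] / D(n).
Since the indicial polynomial factors as (r - r_1)(r - r_2), D(n) = (r_1 + n - r_1)(r_1 + n - r_2) = n(n + 3/2).
Evaluating step by step (a_0 = 1):
  n = 1: D(1) = 1(1 + 3/2) = 5/2; numerator = 2(1) = 2; a_1 = (2)/(5/2) = 4/5
  n = 2: D(2) = 2(2 + 3/2) = 7; numerator = 2(4/5) + 1(1) = 13/5; a_2 = (13/5)/(7) = 13/35
  n = 3: D(3) = 3(3 + 3/2) = 27/2; numerator = 2(13/35) + 1(4/5) = 54/35; a_3 = (54/35)/(27/2) = 4/35
  n = 4: D(4) = 4(4 + 3/2) = 22; numerator = 2(4/35) + 1(13/35) = 3/5; a_4 = (3/5)/(22) = 3/110
  n = 5: D(5) = 5(5 + 3/2) = 65/2; numerator = 2(3/110) + 1(4/35) = 13/77; a_5 = (13/77)/(65/2) = 2/385

r = 1; a_0 = 1; a_1 = 4/5; a_2 = 13/35; a_3 = 4/35; a_4 = 3/110; a_5 = 2/385


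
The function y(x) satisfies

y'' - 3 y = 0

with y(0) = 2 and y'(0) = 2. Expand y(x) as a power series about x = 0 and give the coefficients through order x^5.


Ansatz: y(x) = sum_{n>=0} a_n x^n, so y'(x) = sum_{n>=1} n a_n x^(n-1) and y''(x) = sum_{n>=2} n(n-1) a_n x^(n-2).
Substitute into P(x) y'' + Q(x) y' + R(x) y = 0 with P(x) = 1, Q(x) = 0, R(x) = -3, and match powers of x.
Initial conditions: a_0 = 2, a_1 = 2.
Setting the coefficient of each power of x to zero and solving order by order (substituting the coefficients already found):
  x^0: 2 a_2 - 3 a_0 = 0  ->  2 a_2 = 3 a_0 = 6  ->  a_2 = 3
  x^1: 6 a_3 - 3 a_1 = 0  ->  6 a_3 = 3 a_1 = 6  ->  a_3 = 1
  x^2: 12 a_4 - 3 a_2 = 0  ->  12 a_4 = 3 a_2 = 9  ->  a_4 = 3/4
  x^3: 20 a_5 - 3 a_3 = 0  ->  20 a_5 = 3 a_3 = 3  ->  a_5 = 3/20
Truncated series: y(x) = 2 + 2 x + 3 x^2 + x^3 + (3/4) x^4 + (3/20) x^5 + O(x^6).

a_0 = 2; a_1 = 2; a_2 = 3; a_3 = 1; a_4 = 3/4; a_5 = 3/20


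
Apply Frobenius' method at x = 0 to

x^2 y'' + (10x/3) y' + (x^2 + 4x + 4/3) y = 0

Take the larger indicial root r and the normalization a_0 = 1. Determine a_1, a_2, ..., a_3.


Write in Frobenius form y'' + (p(x)/x) y' + (q(x)/x^2) y = 0:
  p(x) = 10/3,  q(x) = x^2 + 4x + 4/3.
Indicial equation: r(r-1) + (10/3) r + (4/3) = 0 -> roots r_1 = -1, r_2 = -4/3.
Take r = r_1 = -1. Let y(x) = x^r sum_{n>=0} a_n x^n with a_0 = 1.
Substitute y = x^r sum a_n x^n and match x^{r+n}. The recurrence is
  D(n) a_n + 4 a_{n-1} + 1 a_{n-2} = 0,  where D(n) = (r+n)(r+n-1) + (10/3)(r+n) + (4/3).
  a_n = [-4 a_{n-1} - 1 a_{n-2}] / D(n).
Since the indicial polynomial factors as (r - r_1)(r - r_2), D(n) = (r_1 + n - r_1)(r_1 + n - r_2) = n(n + 1/3).
Evaluating step by step (a_0 = 1):
  n = 1: D(1) = 1(1 + 1/3) = 4/3; numerator = -4(1) = -4; a_1 = (-4)/(4/3) = -3
  n = 2: D(2) = 2(2 + 1/3) = 14/3; numerator = -4(-3) - 1(1) = 11; a_2 = (11)/(14/3) = 33/14
  n = 3: D(3) = 3(3 + 1/3) = 10; numerator = -4(33/14) - 1(-3) = -45/7; a_3 = (-45/7)/(10) = -9/14

r = -1; a_0 = 1; a_1 = -3; a_2 = 33/14; a_3 = -9/14


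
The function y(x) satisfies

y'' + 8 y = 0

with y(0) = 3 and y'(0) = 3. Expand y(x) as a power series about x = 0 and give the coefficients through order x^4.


Ansatz: y(x) = sum_{n>=0} a_n x^n, so y'(x) = sum_{n>=1} n a_n x^(n-1) and y''(x) = sum_{n>=2} n(n-1) a_n x^(n-2).
Substitute into P(x) y'' + Q(x) y' + R(x) y = 0 with P(x) = 1, Q(x) = 0, R(x) = 8, and match powers of x.
Initial conditions: a_0 = 3, a_1 = 3.
Setting the coefficient of each power of x to zero and solving order by order (substituting the coefficients already found):
  x^0: 2 a_2 + 8 a_0 = 0  ->  2 a_2 = -8 a_0 = -24  ->  a_2 = -12
  x^1: 6 a_3 + 8 a_1 = 0  ->  6 a_3 = -8 a_1 = -24  ->  a_3 = -4
  x^2: 12 a_4 + 8 a_2 = 0  ->  12 a_4 = -8 a_2 = 96  ->  a_4 = 8
Truncated series: y(x) = 3 + 3 x - 12 x^2 - 4 x^3 + 8 x^4 + O(x^5).

a_0 = 3; a_1 = 3; a_2 = -12; a_3 = -4; a_4 = 8


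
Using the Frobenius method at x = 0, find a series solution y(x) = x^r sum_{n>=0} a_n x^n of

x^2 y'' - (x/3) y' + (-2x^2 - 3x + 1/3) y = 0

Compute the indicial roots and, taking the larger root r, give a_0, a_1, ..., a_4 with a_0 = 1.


Write in Frobenius form y'' + (p(x)/x) y' + (q(x)/x^2) y = 0:
  p(x) = -1/3,  q(x) = -2x^2 - 3x + 1/3.
Indicial equation: r(r-1) + (-1/3) r + (1/3) = 0 -> roots r_1 = 1, r_2 = 1/3.
Take r = r_1 = 1. Let y(x) = x^r sum_{n>=0} a_n x^n with a_0 = 1.
Substitute y = x^r sum a_n x^n and match x^{r+n}. The recurrence is
  D(n) a_n - 3 a_{n-1} - 2 a_{n-2} = 0,  where D(n) = (r+n)(r+n-1) + (-1/3)(r+n) + (1/3).
  a_n = [3 a_{n-1} + 2 a_{n-2}] / D(n).
Since the indicial polynomial factors as (r - r_1)(r - r_2), D(n) = (r_1 + n - r_1)(r_1 + n - r_2) = n(n + 2/3).
Evaluating step by step (a_0 = 1):
  n = 1: D(1) = 1(1 + 2/3) = 5/3; numerator = 3(1) = 3; a_1 = (3)/(5/3) = 9/5
  n = 2: D(2) = 2(2 + 2/3) = 16/3; numerator = 3(9/5) + 2(1) = 37/5; a_2 = (37/5)/(16/3) = 111/80
  n = 3: D(3) = 3(3 + 2/3) = 11; numerator = 3(111/80) + 2(9/5) = 621/80; a_3 = (621/80)/(11) = 621/880
  n = 4: D(4) = 4(4 + 2/3) = 56/3; numerator = 3(621/880) + 2(111/80) = 861/176; a_4 = (861/176)/(56/3) = 369/1408

r = 1; a_0 = 1; a_1 = 9/5; a_2 = 111/80; a_3 = 621/880; a_4 = 369/1408


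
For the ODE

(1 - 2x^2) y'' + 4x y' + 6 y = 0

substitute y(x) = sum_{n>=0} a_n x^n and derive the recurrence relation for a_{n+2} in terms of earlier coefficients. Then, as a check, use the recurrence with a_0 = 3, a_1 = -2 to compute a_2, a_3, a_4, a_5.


Substitute y = sum_n a_n x^n.
(1 - 2 x^2) y'' contributes (n+2)(n+1) a_{n+2} - 2 n(n-1) a_n at x^n.
4 x y'(x) contributes 4 n a_n at x^n.
6 y(x) contributes 6 a_n at x^n.
Matching x^n: (n+2)(n+1) a_{n+2} + (-2 n(n-1) + 4 n + 6) a_n = 0.
Thus a_{n+2} = (2 n(n-1) - 4 n - 6) / ((n+1)(n+2)) * a_n.

Check with a_0 = 3, a_1 = -2 (apply the recurrence for n = 0, 1, 2, 3): a_0 = 3, a_1 = -2, a_2 = -9, a_3 = 10/3, a_4 = 15/2, a_5 = -1.

a_(n+2) = (2 n(n-1) - 4 n - 6) / ((n+1)(n+2)) * a_n; check: a_0 = 3, a_1 = -2, a_2 = -9, a_3 = 10/3, a_4 = 15/2, a_5 = -1


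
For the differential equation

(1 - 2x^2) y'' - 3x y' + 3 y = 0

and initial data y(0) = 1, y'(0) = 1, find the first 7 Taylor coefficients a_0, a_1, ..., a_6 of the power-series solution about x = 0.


Ansatz: y(x) = sum_{n>=0} a_n x^n, so y'(x) = sum_{n>=1} n a_n x^(n-1) and y''(x) = sum_{n>=2} n(n-1) a_n x^(n-2).
Substitute into P(x) y'' + Q(x) y' + R(x) y = 0 with P(x) = 1 - 2x^2, Q(x) = -3x, R(x) = 3, and match powers of x.
Initial conditions: a_0 = 1, a_1 = 1.
Setting the coefficient of each power of x to zero and solving order by order (substituting the coefficients already found):
  x^0: 2 a_2 + 3 a_0 = 0  ->  2 a_2 = -3 a_0 = -3  ->  a_2 = -3/2
  x^1: 6 a_3 = 0  ->  a_3 = 0
  x^2: 12 a_4 - 7 a_2 = 0  ->  12 a_4 = 7 a_2 = -21/2  ->  a_4 = -7/8
  x^3: 20 a_5 - 18 a_3 = 0  ->  20 a_5 = 18 a_3 = 0  ->  a_5 = 0
  x^4: 30 a_6 - 33 a_4 = 0  ->  30 a_6 = 33 a_4 = -231/8  ->  a_6 = -77/80
Truncated series: y(x) = 1 + x - (3/2) x^2 - (7/8) x^4 - (77/80) x^6 + O(x^7).

a_0 = 1; a_1 = 1; a_2 = -3/2; a_3 = 0; a_4 = -7/8; a_5 = 0; a_6 = -77/80


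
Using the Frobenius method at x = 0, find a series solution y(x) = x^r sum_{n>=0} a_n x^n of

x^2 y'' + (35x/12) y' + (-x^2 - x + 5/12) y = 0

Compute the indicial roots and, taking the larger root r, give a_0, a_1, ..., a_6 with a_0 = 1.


Write in Frobenius form y'' + (p(x)/x) y' + (q(x)/x^2) y = 0:
  p(x) = 35/12,  q(x) = -x^2 - x + 5/12.
Indicial equation: r(r-1) + (35/12) r + (5/12) = 0 -> roots r_1 = -1/4, r_2 = -5/3.
Take r = r_1 = -1/4. Let y(x) = x^r sum_{n>=0} a_n x^n with a_0 = 1.
Substitute y = x^r sum a_n x^n and match x^{r+n}. The recurrence is
  D(n) a_n - 1 a_{n-1} - 1 a_{n-2} = 0,  where D(n) = (r+n)(r+n-1) + (35/12)(r+n) + (5/12).
  a_n = [1 a_{n-1} + 1 a_{n-2}] / D(n).
Since the indicial polynomial factors as (r - r_1)(r - r_2), D(n) = (r_1 + n - r_1)(r_1 + n - r_2) = n(n + 17/12).
Evaluating step by step (a_0 = 1):
  n = 1: D(1) = 1(1 + 17/12) = 29/12; numerator = 1(1) = 1; a_1 = (1)/(29/12) = 12/29
  n = 2: D(2) = 2(2 + 17/12) = 41/6; numerator = 1(12/29) + 1(1) = 41/29; a_2 = (41/29)/(41/6) = 6/29
  n = 3: D(3) = 3(3 + 17/12) = 53/4; numerator = 1(6/29) + 1(12/29) = 18/29; a_3 = (18/29)/(53/4) = 72/1537
  n = 4: D(4) = 4(4 + 17/12) = 65/3; numerator = 1(72/1537) + 1(6/29) = 390/1537; a_4 = (390/1537)/(65/3) = 18/1537
  n = 5: D(5) = 5(5 + 17/12) = 385/12; numerator = 1(18/1537) + 1(72/1537) = 90/1537; a_5 = (90/1537)/(385/12) = 216/118349
  n = 6: D(6) = 6(6 + 17/12) = 89/2; numerator = 1(216/118349) + 1(18/1537) = 1602/118349; a_6 = (1602/118349)/(89/2) = 36/118349

r = -1/4; a_0 = 1; a_1 = 12/29; a_2 = 6/29; a_3 = 72/1537; a_4 = 18/1537; a_5 = 216/118349; a_6 = 36/118349


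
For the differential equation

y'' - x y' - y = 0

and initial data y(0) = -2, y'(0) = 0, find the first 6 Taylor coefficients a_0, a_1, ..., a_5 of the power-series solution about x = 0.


Ansatz: y(x) = sum_{n>=0} a_n x^n, so y'(x) = sum_{n>=1} n a_n x^(n-1) and y''(x) = sum_{n>=2} n(n-1) a_n x^(n-2).
Substitute into P(x) y'' + Q(x) y' + R(x) y = 0 with P(x) = 1, Q(x) = -x, R(x) = -1, and match powers of x.
Initial conditions: a_0 = -2, a_1 = 0.
Setting the coefficient of each power of x to zero and solving order by order (substituting the coefficients already found):
  x^0: 2 a_2 - a_0 = 0  ->  2 a_2 = a_0 = -2  ->  a_2 = -1
  x^1: 6 a_3 - 2 a_1 = 0  ->  6 a_3 = 2 a_1 = 0  ->  a_3 = 0
  x^2: 12 a_4 - 3 a_2 = 0  ->  12 a_4 = 3 a_2 = -3  ->  a_4 = -1/4
  x^3: 20 a_5 - 4 a_3 = 0  ->  20 a_5 = 4 a_3 = 0  ->  a_5 = 0
Truncated series: y(x) = -2 - x^2 - (1/4) x^4 + O(x^6).

a_0 = -2; a_1 = 0; a_2 = -1; a_3 = 0; a_4 = -1/4; a_5 = 0


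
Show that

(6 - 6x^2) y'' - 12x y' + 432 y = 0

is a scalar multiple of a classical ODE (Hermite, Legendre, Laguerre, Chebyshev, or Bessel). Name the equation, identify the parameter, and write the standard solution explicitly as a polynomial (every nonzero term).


All three coefficients share the factor 6; dividing through by 6 gives  (1 - x^2) y'' - 2x y' + 72 y = 0.
This matches the Legendre equation (1 - x^2) y'' - 2x y' + n(n+1) y = 0 (note the -2x y' term) with n(n+1) = 72, so n = 8; the polynomial solution is P_8(x).
With y = sum_k a_k x^k, matching x^k gives (k+2)(k+1) a_{k+2} = [k(k+1) - n(n+1)] a_k = (k - 8)(k + 9) a_k. The right side vanishes at k = 8, so the series with the parity of 8 terminates at degree 8.
Standard normalization (P_n(1) = 1): leading coefficient (2n)!/(2^n (n!)^2) = 20922789888000/(256*1625702400) = 6435/128, so a_8 = 6435/128. Work downward with a_k = (k+1)(k+2) a_{k+2} / ((k - 8)(k + 9)):
  a_6 = (7)(8)(6435/128) / ((6 - 8)(6 + 9)) = (45045/16)/(-30) = -3003/32
  a_4 = (5)(6)(-3003/32) / ((4 - 8)(4 + 9)) = (-45045/16)/(-52) = 3465/64
  a_2 = (3)(4)(3465/64) / ((2 - 8)(2 + 9)) = (10395/16)/(-66) = -315/32
  a_0 = (1)(2)(-315/32) / ((0 - 8)(0 + 9)) = (-315/16)/(-72) = 35/128
Hence P_8(x) = 6435 x^8/128 - 3003 x^6/32 + 3465 x^4/64 - 315 x^2/32 + 35/128.

P_8(x); series = 6435 x^8/128 - 3003 x^6/32 + 3465 x^4/64 - 315 x^2/32 + 35/128


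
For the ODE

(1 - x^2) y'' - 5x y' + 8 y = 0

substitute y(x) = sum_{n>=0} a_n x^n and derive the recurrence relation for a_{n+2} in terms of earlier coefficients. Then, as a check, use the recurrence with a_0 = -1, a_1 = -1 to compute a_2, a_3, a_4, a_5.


Substitute y = sum_n a_n x^n.
(1 - 1 x^2) y'' contributes (n+2)(n+1) a_{n+2} - n(n-1) a_n at x^n.
-5 x y'(x) contributes -5 n a_n at x^n.
8 y(x) contributes 8 a_n at x^n.
Matching x^n: (n+2)(n+1) a_{n+2} + (-n(n-1) - 5 n + 8) a_n = 0.
Thus a_{n+2} = (n(n-1) + 5 n - 8) / ((n+1)(n+2)) * a_n.

Check with a_0 = -1, a_1 = -1 (apply the recurrence for n = 0, 1, 2, 3): a_0 = -1, a_1 = -1, a_2 = 4, a_3 = 1/2, a_4 = 4/3, a_5 = 13/40.

a_(n+2) = (n(n-1) + 5 n - 8) / ((n+1)(n+2)) * a_n; check: a_0 = -1, a_1 = -1, a_2 = 4, a_3 = 1/2, a_4 = 4/3, a_5 = 13/40


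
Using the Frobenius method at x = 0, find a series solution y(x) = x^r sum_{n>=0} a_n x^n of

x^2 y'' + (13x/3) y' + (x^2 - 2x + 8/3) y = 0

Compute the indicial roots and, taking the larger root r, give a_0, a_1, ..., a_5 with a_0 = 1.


Write in Frobenius form y'' + (p(x)/x) y' + (q(x)/x^2) y = 0:
  p(x) = 13/3,  q(x) = x^2 - 2x + 8/3.
Indicial equation: r(r-1) + (13/3) r + (8/3) = 0 -> roots r_1 = -4/3, r_2 = -2.
Take r = r_1 = -4/3. Let y(x) = x^r sum_{n>=0} a_n x^n with a_0 = 1.
Substitute y = x^r sum a_n x^n and match x^{r+n}. The recurrence is
  D(n) a_n - 2 a_{n-1} + 1 a_{n-2} = 0,  where D(n) = (r+n)(r+n-1) + (13/3)(r+n) + (8/3).
  a_n = [2 a_{n-1} - 1 a_{n-2}] / D(n).
Since the indicial polynomial factors as (r - r_1)(r - r_2), D(n) = (r_1 + n - r_1)(r_1 + n - r_2) = n(n + 2/3).
Evaluating step by step (a_0 = 1):
  n = 1: D(1) = 1(1 + 2/3) = 5/3; numerator = 2(1) = 2; a_1 = (2)/(5/3) = 6/5
  n = 2: D(2) = 2(2 + 2/3) = 16/3; numerator = 2(6/5) - 1(1) = 7/5; a_2 = (7/5)/(16/3) = 21/80
  n = 3: D(3) = 3(3 + 2/3) = 11; numerator = 2(21/80) - 1(6/5) = -27/40; a_3 = (-27/40)/(11) = -27/440
  n = 4: D(4) = 4(4 + 2/3) = 56/3; numerator = 2(-27/440) - 1(21/80) = -339/880; a_4 = (-339/880)/(56/3) = -1017/49280
  n = 5: D(5) = 5(5 + 2/3) = 85/3; numerator = 2(-1017/49280) - 1(-27/440) = 9/448; a_5 = (9/448)/(85/3) = 27/38080

r = -4/3; a_0 = 1; a_1 = 6/5; a_2 = 21/80; a_3 = -27/440; a_4 = -1017/49280; a_5 = 27/38080


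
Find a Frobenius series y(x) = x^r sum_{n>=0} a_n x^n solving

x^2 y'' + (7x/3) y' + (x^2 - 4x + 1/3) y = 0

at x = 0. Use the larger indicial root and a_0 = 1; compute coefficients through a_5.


Write in Frobenius form y'' + (p(x)/x) y' + (q(x)/x^2) y = 0:
  p(x) = 7/3,  q(x) = x^2 - 4x + 1/3.
Indicial equation: r(r-1) + (7/3) r + (1/3) = 0 -> roots r_1 = -1/3, r_2 = -1.
Take r = r_1 = -1/3. Let y(x) = x^r sum_{n>=0} a_n x^n with a_0 = 1.
Substitute y = x^r sum a_n x^n and match x^{r+n}. The recurrence is
  D(n) a_n - 4 a_{n-1} + 1 a_{n-2} = 0,  where D(n) = (r+n)(r+n-1) + (7/3)(r+n) + (1/3).
  a_n = [4 a_{n-1} - 1 a_{n-2}] / D(n).
Since the indicial polynomial factors as (r - r_1)(r - r_2), D(n) = (r_1 + n - r_1)(r_1 + n - r_2) = n(n + 2/3).
Evaluating step by step (a_0 = 1):
  n = 1: D(1) = 1(1 + 2/3) = 5/3; numerator = 4(1) = 4; a_1 = (4)/(5/3) = 12/5
  n = 2: D(2) = 2(2 + 2/3) = 16/3; numerator = 4(12/5) - 1(1) = 43/5; a_2 = (43/5)/(16/3) = 129/80
  n = 3: D(3) = 3(3 + 2/3) = 11; numerator = 4(129/80) - 1(12/5) = 81/20; a_3 = (81/20)/(11) = 81/220
  n = 4: D(4) = 4(4 + 2/3) = 56/3; numerator = 4(81/220) - 1(129/80) = -123/880; a_4 = (-123/880)/(56/3) = -369/49280
  n = 5: D(5) = 5(5 + 2/3) = 85/3; numerator = 4(-369/49280) - 1(81/220) = -981/2464; a_5 = (-981/2464)/(85/3) = -2943/209440

r = -1/3; a_0 = 1; a_1 = 12/5; a_2 = 129/80; a_3 = 81/220; a_4 = -369/49280; a_5 = -2943/209440


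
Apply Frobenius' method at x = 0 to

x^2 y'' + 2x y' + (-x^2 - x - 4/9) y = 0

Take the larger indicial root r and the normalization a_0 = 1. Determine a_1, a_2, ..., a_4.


Write in Frobenius form y'' + (p(x)/x) y' + (q(x)/x^2) y = 0:
  p(x) = 2,  q(x) = -x^2 - x - 4/9.
Indicial equation: r(r-1) + (2) r + (-4/9) = 0 -> roots r_1 = 1/3, r_2 = -4/3.
Take r = r_1 = 1/3. Let y(x) = x^r sum_{n>=0} a_n x^n with a_0 = 1.
Substitute y = x^r sum a_n x^n and match x^{r+n}. The recurrence is
  D(n) a_n - 1 a_{n-1} - 1 a_{n-2} = 0,  where D(n) = (r+n)(r+n-1) + (2)(r+n) + (-4/9).
  a_n = [1 a_{n-1} + 1 a_{n-2}] / D(n).
Since the indicial polynomial factors as (r - r_1)(r - r_2), D(n) = (r_1 + n - r_1)(r_1 + n - r_2) = n(n + 5/3).
Evaluating step by step (a_0 = 1):
  n = 1: D(1) = 1(1 + 5/3) = 8/3; numerator = 1(1) = 1; a_1 = (1)/(8/3) = 3/8
  n = 2: D(2) = 2(2 + 5/3) = 22/3; numerator = 1(3/8) + 1(1) = 11/8; a_2 = (11/8)/(22/3) = 3/16
  n = 3: D(3) = 3(3 + 5/3) = 14; numerator = 1(3/16) + 1(3/8) = 9/16; a_3 = (9/16)/(14) = 9/224
  n = 4: D(4) = 4(4 + 5/3) = 68/3; numerator = 1(9/224) + 1(3/16) = 51/224; a_4 = (51/224)/(68/3) = 9/896

r = 1/3; a_0 = 1; a_1 = 3/8; a_2 = 3/16; a_3 = 9/224; a_4 = 9/896


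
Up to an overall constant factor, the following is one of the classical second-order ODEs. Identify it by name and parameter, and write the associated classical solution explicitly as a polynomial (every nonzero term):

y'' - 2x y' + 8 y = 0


The equation is already in a standard form:  y'' - 2x y' + 8 y = 0.
This matches the Hermite equation y'' - 2x y' + 2n y = 0 with 2n = 8, so n = 4; the polynomial solution is H_4(x).
With y = sum_k a_k x^k, matching x^k gives (k+2)(k+1) a_{k+2} = 2(k - n) a_k = 2(k - 4) a_k. The right side vanishes at k = 4, so the series with the parity of 4 terminates at degree 4.
Standard normalization: leading coefficient of H_n is 2^n, so a_4 = 2^4 = 16. Work downward with a_k = (k+1)(k+2) a_{k+2} / (2(k - n)):
  a_2 = (3)(4)(16) / (2(2 - 4)) = 192/(-4) = -48
  a_0 = (1)(2)(-48) / (2(0 - 4)) = -96/(-8) = 12
Hence H_4(x) = 16 x^4 - 48 x^2 + 12.

H_4(x); series = 16 x^4 - 48 x^2 + 12


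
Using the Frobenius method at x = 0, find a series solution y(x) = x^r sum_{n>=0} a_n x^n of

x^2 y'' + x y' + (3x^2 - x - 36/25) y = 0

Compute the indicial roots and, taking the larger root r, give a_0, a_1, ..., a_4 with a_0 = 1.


Write in Frobenius form y'' + (p(x)/x) y' + (q(x)/x^2) y = 0:
  p(x) = 1,  q(x) = 3x^2 - x - 36/25.
Indicial equation: r(r-1) + (1) r + (-36/25) = 0 -> roots r_1 = 6/5, r_2 = -6/5.
Take r = r_1 = 6/5. Let y(x) = x^r sum_{n>=0} a_n x^n with a_0 = 1.
Substitute y = x^r sum a_n x^n and match x^{r+n}. The recurrence is
  D(n) a_n - 1 a_{n-1} + 3 a_{n-2} = 0,  where D(n) = (r+n)(r+n-1) + (1)(r+n) + (-36/25).
  a_n = [1 a_{n-1} - 3 a_{n-2}] / D(n).
Since the indicial polynomial factors as (r - r_1)(r - r_2), D(n) = (r_1 + n - r_1)(r_1 + n - r_2) = n(n + 12/5).
Evaluating step by step (a_0 = 1):
  n = 1: D(1) = 1(1 + 12/5) = 17/5; numerator = 1(1) = 1; a_1 = (1)/(17/5) = 5/17
  n = 2: D(2) = 2(2 + 12/5) = 44/5; numerator = 1(5/17) - 3(1) = -46/17; a_2 = (-46/17)/(44/5) = -115/374
  n = 3: D(3) = 3(3 + 12/5) = 81/5; numerator = 1(-115/374) - 3(5/17) = -445/374; a_3 = (-445/374)/(81/5) = -2225/30294
  n = 4: D(4) = 4(4 + 12/5) = 128/5; numerator = 1(-2225/30294) - 3(-115/374) = 12860/15147; a_4 = (12860/15147)/(128/5) = 16075/484704

r = 6/5; a_0 = 1; a_1 = 5/17; a_2 = -115/374; a_3 = -2225/30294; a_4 = 16075/484704


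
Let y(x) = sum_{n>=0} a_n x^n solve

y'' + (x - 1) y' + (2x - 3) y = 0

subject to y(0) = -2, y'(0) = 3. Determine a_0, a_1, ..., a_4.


Ansatz: y(x) = sum_{n>=0} a_n x^n, so y'(x) = sum_{n>=1} n a_n x^(n-1) and y''(x) = sum_{n>=2} n(n-1) a_n x^(n-2).
Substitute into P(x) y'' + Q(x) y' + R(x) y = 0 with P(x) = 1, Q(x) = x - 1, R(x) = 2x - 3, and match powers of x.
Initial conditions: a_0 = -2, a_1 = 3.
Setting the coefficient of each power of x to zero and solving order by order (substituting the coefficients already found):
  x^0: 2 a_2 - a_1 - 3 a_0 = 0  ->  2 a_2 = a_1 + 3 a_0 = -3  ->  a_2 = -3/2
  x^1: 6 a_3 - 2 a_2 - 2 a_1 + 2 a_0 = 0  ->  6 a_3 = 2 a_2 + 2 a_1 - 2 a_0 = 7  ->  a_3 = 7/6
  x^2: 12 a_4 - 3 a_3 - a_2 + 2 a_1 = 0  ->  12 a_4 = 3 a_3 + a_2 - 2 a_1 = -4  ->  a_4 = -1/3
Truncated series: y(x) = -2 + 3 x - (3/2) x^2 + (7/6) x^3 - (1/3) x^4 + O(x^5).

a_0 = -2; a_1 = 3; a_2 = -3/2; a_3 = 7/6; a_4 = -1/3


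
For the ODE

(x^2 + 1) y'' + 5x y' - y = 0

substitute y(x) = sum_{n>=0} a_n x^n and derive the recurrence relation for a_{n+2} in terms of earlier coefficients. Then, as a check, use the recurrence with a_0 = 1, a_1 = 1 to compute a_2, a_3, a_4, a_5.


Substitute y = sum_n a_n x^n.
(1 + 1 x^2) y'' contributes (n+2)(n+1) a_{n+2} + n(n-1) a_n at x^n.
5 x y'(x) contributes 5 n a_n at x^n.
-y(x) contributes -1 a_n at x^n.
Matching x^n: (n+2)(n+1) a_{n+2} + (n(n-1) + 5 n - 1) a_n = 0.
Thus a_{n+2} = (-n(n-1) - 5 n + 1) / ((n+1)(n+2)) * a_n.

Check with a_0 = 1, a_1 = 1 (apply the recurrence for n = 0, 1, 2, 3): a_0 = 1, a_1 = 1, a_2 = 1/2, a_3 = -2/3, a_4 = -11/24, a_5 = 2/3.

a_(n+2) = (-n(n-1) - 5 n + 1) / ((n+1)(n+2)) * a_n; check: a_0 = 1, a_1 = 1, a_2 = 1/2, a_3 = -2/3, a_4 = -11/24, a_5 = 2/3


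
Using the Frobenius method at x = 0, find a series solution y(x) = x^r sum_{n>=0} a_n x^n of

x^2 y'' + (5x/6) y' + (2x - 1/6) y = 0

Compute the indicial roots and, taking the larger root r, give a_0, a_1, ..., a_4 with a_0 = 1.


Write in Frobenius form y'' + (p(x)/x) y' + (q(x)/x^2) y = 0:
  p(x) = 5/6,  q(x) = 2x - 1/6.
Indicial equation: r(r-1) + (5/6) r + (-1/6) = 0 -> roots r_1 = 1/2, r_2 = -1/3.
Take r = r_1 = 1/2. Let y(x) = x^r sum_{n>=0} a_n x^n with a_0 = 1.
Substitute y = x^r sum a_n x^n and match x^{r+n}. The recurrence is
  D(n) a_n + 2 a_{n-1} = 0,  where D(n) = (r+n)(r+n-1) + (5/6)(r+n) + (-1/6).
  a_n = -2 / D(n) * a_{n-1}.
Since the indicial polynomial factors as (r - r_1)(r - r_2), D(n) = (r_1 + n - r_1)(r_1 + n - r_2) = n(n + 5/6).
Evaluating step by step (a_0 = 1):
  n = 1: D(1) = 1(1 + 5/6) = 11/6; numerator = -2(1) = -2; a_1 = (-2)/(11/6) = -12/11
  n = 2: D(2) = 2(2 + 5/6) = 17/3; numerator = -2(-12/11) = 24/11; a_2 = (24/11)/(17/3) = 72/187
  n = 3: D(3) = 3(3 + 5/6) = 23/2; numerator = -2(72/187) = -144/187; a_3 = (-144/187)/(23/2) = -288/4301
  n = 4: D(4) = 4(4 + 5/6) = 58/3; numerator = -2(-288/4301) = 576/4301; a_4 = (576/4301)/(58/3) = 864/124729

r = 1/2; a_0 = 1; a_1 = -12/11; a_2 = 72/187; a_3 = -288/4301; a_4 = 864/124729


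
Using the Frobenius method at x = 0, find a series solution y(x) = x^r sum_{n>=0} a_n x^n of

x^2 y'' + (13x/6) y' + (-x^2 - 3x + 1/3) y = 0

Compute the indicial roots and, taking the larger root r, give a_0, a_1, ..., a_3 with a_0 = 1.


Write in Frobenius form y'' + (p(x)/x) y' + (q(x)/x^2) y = 0:
  p(x) = 13/6,  q(x) = -x^2 - 3x + 1/3.
Indicial equation: r(r-1) + (13/6) r + (1/3) = 0 -> roots r_1 = -1/2, r_2 = -2/3.
Take r = r_1 = -1/2. Let y(x) = x^r sum_{n>=0} a_n x^n with a_0 = 1.
Substitute y = x^r sum a_n x^n and match x^{r+n}. The recurrence is
  D(n) a_n - 3 a_{n-1} - 1 a_{n-2} = 0,  where D(n) = (r+n)(r+n-1) + (13/6)(r+n) + (1/3).
  a_n = [3 a_{n-1} + 1 a_{n-2}] / D(n).
Since the indicial polynomial factors as (r - r_1)(r - r_2), D(n) = (r_1 + n - r_1)(r_1 + n - r_2) = n(n + 1/6).
Evaluating step by step (a_0 = 1):
  n = 1: D(1) = 1(1 + 1/6) = 7/6; numerator = 3(1) = 3; a_1 = (3)/(7/6) = 18/7
  n = 2: D(2) = 2(2 + 1/6) = 13/3; numerator = 3(18/7) + 1(1) = 61/7; a_2 = (61/7)/(13/3) = 183/91
  n = 3: D(3) = 3(3 + 1/6) = 19/2; numerator = 3(183/91) + 1(18/7) = 783/91; a_3 = (783/91)/(19/2) = 1566/1729

r = -1/2; a_0 = 1; a_1 = 18/7; a_2 = 183/91; a_3 = 1566/1729


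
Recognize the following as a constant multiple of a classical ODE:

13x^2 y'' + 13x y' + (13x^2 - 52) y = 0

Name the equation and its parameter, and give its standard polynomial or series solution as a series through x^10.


All three coefficients share the factor 13; dividing through by 13 gives  x^2 y'' + x y' + (x^2 - 4) y = 0.
This matches the Bessel equation x^2 y'' + x y' + (x^2 - nu^2) y = 0 with nu^2 = 4, so nu = 2; the solution bounded at x = 0 is J_2(x).
Frobenius at x = 0: indicial roots ±nu; for r = nu the recurrence k(k + 2nu) c_k = -c_{k-2} gives the standard series J_nu(x) = sum_{k>=0} (-1)^k / (k! (k+nu)!) (x/2)^(2k+nu). Evaluate the first 5 terms:
  k = 0: (-1)^0 / (0! * 2! * 2^2) x^2 = 1/(1*2*4) x^2 = (1/8) x^2
  k = 1: (-1)^1 / (1! * 3! * 2^4) x^4 = -1/(1*6*16) x^4 = (-1/96) x^4
  k = 2: (-1)^2 / (2! * 4! * 2^6) x^6 = 1/(2*24*64) x^6 = (1/3072) x^6
  k = 3: (-1)^3 / (3! * 5! * 2^8) x^8 = -1/(6*120*256) x^8 = (-1/184320) x^8
  k = 4: (-1)^4 / (4! * 6! * 2^10) x^10 = 1/(24*720*1024) x^10 = (1/17694720) x^10
Hence J_2(x) = x^10/17694720 - x^8/184320 + x^6/3072 - x^4/96 + x^2/8 + ....

J_2(x); series = x^10/17694720 - x^8/184320 + x^6/3072 - x^4/96 + x^2/8


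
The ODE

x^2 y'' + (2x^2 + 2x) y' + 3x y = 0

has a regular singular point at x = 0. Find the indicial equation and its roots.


Divide by x^2 to reach normal form y'' + P_1(x) y' + P_2(x) y = 0 with P_1(x) = 2 + 2/x and P_2(x) = 3/x.
x = 0 is a singular point because the y'-coefficient 2 + 2/x has a pole at x = 0 and the y-coefficient 3/x has a pole at x = 0.
It is a regular singular point because x P_1(x) = p(x) = 2x + 2 and x^2 P_2(x) = q(x) = 3x are polynomials, hence analytic at x = 0.
p(0) = 2,  q(0) = 0.
Indicial equation: r(r-1) + p(0) r + q(0) = 0, i.e. r^2 + (p(0) - 1) r + q(0) = 0, i.e. r^2 + 1 r = 0.
Discriminant: (1)^2 - 4(0) = 1, so r = (-1 ± 1)/2.
Solving: r_1 = 0, r_2 = -1.

indicial: r^2 + 1 r = 0; roots r_1 = 0, r_2 = -1


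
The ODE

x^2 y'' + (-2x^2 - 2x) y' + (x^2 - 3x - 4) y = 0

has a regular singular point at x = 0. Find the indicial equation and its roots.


Divide by x^2 to reach normal form y'' + P_1(x) y' + P_2(x) y = 0 with P_1(x) = -2 - 2/x and P_2(x) = 1 - 3/x - 4/x^2.
x = 0 is a singular point because the y'-coefficient -2 - 2/x has a pole at x = 0 and the y-coefficient 1 - 3/x - 4/x^2 has a pole at x = 0.
It is a regular singular point because x P_1(x) = p(x) = -2x - 2 and x^2 P_2(x) = q(x) = x^2 - 3x - 4 are polynomials, hence analytic at x = 0.
p(0) = -2,  q(0) = -4.
Indicial equation: r(r-1) + p(0) r + q(0) = 0, i.e. r^2 + (p(0) - 1) r + q(0) = 0, i.e. r^2 - 3 r - 4 = 0.
Discriminant: (-3)^2 - 4(-4) = 25, so r = (3 ± 5)/2.
Solving: r_1 = 4, r_2 = -1.

indicial: r^2 - 3 r - 4 = 0; roots r_1 = 4, r_2 = -1


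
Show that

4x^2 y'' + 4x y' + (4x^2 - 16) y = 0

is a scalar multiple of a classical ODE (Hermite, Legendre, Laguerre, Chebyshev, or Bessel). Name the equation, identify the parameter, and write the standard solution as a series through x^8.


All three coefficients share the factor 4; dividing through by 4 gives  x^2 y'' + x y' + (x^2 - 4) y = 0.
This matches the Bessel equation x^2 y'' + x y' + (x^2 - nu^2) y = 0 with nu^2 = 4, so nu = 2; the solution bounded at x = 0 is J_2(x).
Frobenius at x = 0: indicial roots ±nu; for r = nu the recurrence k(k + 2nu) c_k = -c_{k-2} gives the standard series J_nu(x) = sum_{k>=0} (-1)^k / (k! (k+nu)!) (x/2)^(2k+nu). Evaluate the first 4 terms:
  k = 0: (-1)^0 / (0! * 2! * 2^2) x^2 = 1/(1*2*4) x^2 = (1/8) x^2
  k = 1: (-1)^1 / (1! * 3! * 2^4) x^4 = -1/(1*6*16) x^4 = (-1/96) x^4
  k = 2: (-1)^2 / (2! * 4! * 2^6) x^6 = 1/(2*24*64) x^6 = (1/3072) x^6
  k = 3: (-1)^3 / (3! * 5! * 2^8) x^8 = -1/(6*120*256) x^8 = (-1/184320) x^8
Hence J_2(x) = -x^8/184320 + x^6/3072 - x^4/96 + x^2/8 + ....

J_2(x); series = -x^8/184320 + x^6/3072 - x^4/96 + x^2/8


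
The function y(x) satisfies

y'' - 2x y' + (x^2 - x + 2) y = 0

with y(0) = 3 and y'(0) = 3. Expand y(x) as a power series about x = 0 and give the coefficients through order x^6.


Ansatz: y(x) = sum_{n>=0} a_n x^n, so y'(x) = sum_{n>=1} n a_n x^(n-1) and y''(x) = sum_{n>=2} n(n-1) a_n x^(n-2).
Substitute into P(x) y'' + Q(x) y' + R(x) y = 0 with P(x) = 1, Q(x) = -2x, R(x) = x^2 - x + 2, and match powers of x.
Initial conditions: a_0 = 3, a_1 = 3.
Setting the coefficient of each power of x to zero and solving order by order (substituting the coefficients already found):
  x^0: 2 a_2 + 2 a_0 = 0  ->  2 a_2 = -2 a_0 = -6  ->  a_2 = -3
  x^1: 6 a_3 - a_0 = 0  ->  6 a_3 = a_0 = 3  ->  a_3 = 1/2
  x^2: 12 a_4 - 2 a_2 - a_1 + a_0 = 0  ->  12 a_4 = 2 a_2 + a_1 - a_0 = -6  ->  a_4 = -1/2
  x^3: 20 a_5 - 4 a_3 - a_2 + a_1 = 0  ->  20 a_5 = 4 a_3 + a_2 - a_1 = -4  ->  a_5 = -1/5
  x^4: 30 a_6 - 6 a_4 - a_3 + a_2 = 0  ->  30 a_6 = 6 a_4 + a_3 - a_2 = 1/2  ->  a_6 = 1/60
Truncated series: y(x) = 3 + 3 x - 3 x^2 + (1/2) x^3 - (1/2) x^4 - (1/5) x^5 + (1/60) x^6 + O(x^7).

a_0 = 3; a_1 = 3; a_2 = -3; a_3 = 1/2; a_4 = -1/2; a_5 = -1/5; a_6 = 1/60


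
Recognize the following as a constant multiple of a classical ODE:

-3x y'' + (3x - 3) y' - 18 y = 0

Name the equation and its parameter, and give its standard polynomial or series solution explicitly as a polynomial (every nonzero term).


All three coefficients share the factor -3; dividing through by -3 gives  x y'' + (1 - x) y' + 6 y = 0.
This matches the Laguerre equation x y'' + (1 - x) y' + n y = 0 with n = 6; the polynomial solution is L_6(x).
With y = sum_k a_k x^k, matching x^k gives (k+1)k a_{k+1} + (k+1) a_{k+1} - k a_k + n a_k = 0, i.e. (k+1)^2 a_{k+1} = (k - n) a_k = (k - 6) a_k. The right side vanishes at k = 6, so the series terminates at degree 6.
Standard normalization L_n(0) = 1 gives a_0 = 1. Work upward with a_{k+1} = (k - 6) a_k / (k+1)^2:
  a_1 = (0 - 6)(1) / 1^2 = -6/1 = -6
  a_2 = (1 - 6)(-6) / 2^2 = 30/4 = 15/2
  a_3 = (2 - 6)(15/2) / 3^2 = -30/9 = -10/3
  a_4 = (3 - 6)(-10/3) / 4^2 = 10/16 = 5/8
  a_5 = (4 - 6)(5/8) / 5^2 = (-5/4)/25 = -1/20
  a_6 = (5 - 6)(-1/20) / 6^2 = (1/20)/36 = 1/720
Hence L_6(x) = x^6/720 - x^5/20 + 5 x^4/8 - 10 x^3/3 + 15 x^2/2 - 6 x + 1.

L_6(x); series = x^6/720 - x^5/20 + 5 x^4/8 - 10 x^3/3 + 15 x^2/2 - 6 x + 1


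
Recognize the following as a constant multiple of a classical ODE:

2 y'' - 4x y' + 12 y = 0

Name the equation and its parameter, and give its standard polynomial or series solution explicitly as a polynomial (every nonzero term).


All three coefficients share the factor 2; dividing through by 2 gives  y'' - 2x y' + 6 y = 0.
This matches the Hermite equation y'' - 2x y' + 2n y = 0 with 2n = 6, so n = 3; the polynomial solution is H_3(x).
With y = sum_k a_k x^k, matching x^k gives (k+2)(k+1) a_{k+2} = 2(k - n) a_k = 2(k - 3) a_k. The right side vanishes at k = 3, so the series with the parity of 3 terminates at degree 3.
Standard normalization: leading coefficient of H_n is 2^n, so a_3 = 2^3 = 8. Work downward with a_k = (k+1)(k+2) a_{k+2} / (2(k - n)):
  a_1 = (2)(3)(8) / (2(1 - 3)) = 48/(-4) = -12
Hence H_3(x) = 8 x^3 - 12 x.

H_3(x); series = 8 x^3 - 12 x


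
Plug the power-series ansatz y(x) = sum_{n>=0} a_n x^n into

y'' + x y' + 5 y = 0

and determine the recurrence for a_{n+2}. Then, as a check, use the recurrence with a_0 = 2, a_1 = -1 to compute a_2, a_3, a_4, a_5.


Substitute y = sum_n a_n x^n.
y''(x) has coefficient (n+2)(n+1) a_{n+2} at x^n;
x y'(x) has coefficient n a_n at x^n (shift);
5 y(x) has coefficient 5 a_n at x^n.
Matching x^n: (n+2)(n+1) a_{n+2} + (n + 5) a_n = 0.
Thus a_{n+2} = (-n - 5) / ((n+1)(n+2)) * a_n.

Check with a_0 = 2, a_1 = -1 (apply the recurrence for n = 0, 1, 2, 3): a_0 = 2, a_1 = -1, a_2 = -5, a_3 = 1, a_4 = 35/12, a_5 = -2/5.

a_(n+2) = (-n - 5) / ((n+1)(n+2)) * a_n; check: a_0 = 2, a_1 = -1, a_2 = -5, a_3 = 1, a_4 = 35/12, a_5 = -2/5


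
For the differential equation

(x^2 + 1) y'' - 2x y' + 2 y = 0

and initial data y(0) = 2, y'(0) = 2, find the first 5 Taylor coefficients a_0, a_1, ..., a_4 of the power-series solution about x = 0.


Ansatz: y(x) = sum_{n>=0} a_n x^n, so y'(x) = sum_{n>=1} n a_n x^(n-1) and y''(x) = sum_{n>=2} n(n-1) a_n x^(n-2).
Substitute into P(x) y'' + Q(x) y' + R(x) y = 0 with P(x) = x^2 + 1, Q(x) = -2x, R(x) = 2, and match powers of x.
Initial conditions: a_0 = 2, a_1 = 2.
Setting the coefficient of each power of x to zero and solving order by order (substituting the coefficients already found):
  x^0: 2 a_2 + 2 a_0 = 0  ->  2 a_2 = -2 a_0 = -4  ->  a_2 = -2
  x^1: 6 a_3 = 0  ->  a_3 = 0
  x^2: 12 a_4 = 0  ->  a_4 = 0
Truncated series: y(x) = 2 + 2 x - 2 x^2 + O(x^5).

a_0 = 2; a_1 = 2; a_2 = -2; a_3 = 0; a_4 = 0


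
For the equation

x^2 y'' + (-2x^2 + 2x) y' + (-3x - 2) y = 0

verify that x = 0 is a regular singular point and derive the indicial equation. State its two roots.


Divide by x^2 to reach normal form y'' + P_1(x) y' + P_2(x) y = 0 with P_1(x) = -2 + 2/x and P_2(x) = -3/x - 2/x^2.
x = 0 is a singular point because the y'-coefficient -2 + 2/x has a pole at x = 0 and the y-coefficient -3/x - 2/x^2 has a pole at x = 0.
It is a regular singular point because x P_1(x) = p(x) = 2 - 2x and x^2 P_2(x) = q(x) = -3x - 2 are polynomials, hence analytic at x = 0.
p(0) = 2,  q(0) = -2.
Indicial equation: r(r-1) + p(0) r + q(0) = 0, i.e. r^2 + (p(0) - 1) r + q(0) = 0, i.e. r^2 + 1 r - 2 = 0.
Discriminant: (1)^2 - 4(-2) = 9, so r = (-1 ± 3)/2.
Solving: r_1 = 1, r_2 = -2.

indicial: r^2 + 1 r - 2 = 0; roots r_1 = 1, r_2 = -2


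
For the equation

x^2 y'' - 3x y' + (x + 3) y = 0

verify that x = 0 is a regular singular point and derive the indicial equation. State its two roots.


Divide by x^2 to reach normal form y'' + P_1(x) y' + P_2(x) y = 0 with P_1(x) = -3/x and P_2(x) = 1/x + 3/x^2.
x = 0 is a singular point because the y'-coefficient -3/x has a pole at x = 0 and the y-coefficient 1/x + 3/x^2 has a pole at x = 0.
It is a regular singular point because x P_1(x) = p(x) = -3 and x^2 P_2(x) = q(x) = x + 3 are polynomials, hence analytic at x = 0.
p(0) = -3,  q(0) = 3.
Indicial equation: r(r-1) + p(0) r + q(0) = 0, i.e. r^2 + (p(0) - 1) r + q(0) = 0, i.e. r^2 - 4 r + 3 = 0.
Discriminant: (-4)^2 - 4(3) = 4, so r = (4 ± 2)/2.
Solving: r_1 = 3, r_2 = 1.

indicial: r^2 - 4 r + 3 = 0; roots r_1 = 3, r_2 = 1


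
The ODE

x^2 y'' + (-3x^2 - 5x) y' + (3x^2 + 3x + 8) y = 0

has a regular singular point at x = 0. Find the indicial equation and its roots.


Divide by x^2 to reach normal form y'' + P_1(x) y' + P_2(x) y = 0 with P_1(x) = -3 - 5/x and P_2(x) = 3 + 3/x + 8/x^2.
x = 0 is a singular point because the y'-coefficient -3 - 5/x has a pole at x = 0 and the y-coefficient 3 + 3/x + 8/x^2 has a pole at x = 0.
It is a regular singular point because x P_1(x) = p(x) = -3x - 5 and x^2 P_2(x) = q(x) = 3x^2 + 3x + 8 are polynomials, hence analytic at x = 0.
p(0) = -5,  q(0) = 8.
Indicial equation: r(r-1) + p(0) r + q(0) = 0, i.e. r^2 + (p(0) - 1) r + q(0) = 0, i.e. r^2 - 6 r + 8 = 0.
Discriminant: (-6)^2 - 4(8) = 4, so r = (6 ± 2)/2.
Solving: r_1 = 4, r_2 = 2.

indicial: r^2 - 6 r + 8 = 0; roots r_1 = 4, r_2 = 2


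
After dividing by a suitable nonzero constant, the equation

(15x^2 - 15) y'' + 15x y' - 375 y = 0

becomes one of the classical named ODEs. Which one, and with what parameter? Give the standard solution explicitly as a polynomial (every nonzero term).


All three coefficients share the factor -15; dividing through by -15 gives  (1 - x^2) y'' - x y' + 25 y = 0.
This matches the Chebyshev equation (1 - x^2) y'' - x y' + n^2 y = 0 (note the -x y' term, not -2x y') with n^2 = 25, so n = 5; the polynomial solution is T_5(x).
With y = sum_k a_k x^k, matching x^k gives (k+2)(k+1) a_{k+2} = (k^2 - n^2) a_k = (k - 5)(k + 5) a_k. The right side vanishes at k = 5, so the series with the parity of 5 terminates at degree 5.
Standard normalization: leading coefficient of T_n is 2^(n-1), so a_5 = 2^4 = 16. Work downward with a_k = (k+1)(k+2) a_{k+2} / ((k - 5)(k + 5)):
  a_3 = (4)(5)(16) / ((3 - 5)(3 + 5)) = 320/(-16) = -20
  a_1 = (2)(3)(-20) / ((1 - 5)(1 + 5)) = -120/(-24) = 5
Hence T_5(x) = 16 x^5 - 20 x^3 + 5 x.

T_5(x); series = 16 x^5 - 20 x^3 + 5 x


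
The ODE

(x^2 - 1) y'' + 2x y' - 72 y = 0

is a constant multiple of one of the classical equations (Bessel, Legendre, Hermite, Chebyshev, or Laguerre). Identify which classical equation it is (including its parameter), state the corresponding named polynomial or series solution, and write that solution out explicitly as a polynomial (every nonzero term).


All three coefficients share the factor -1; dividing through by -1 gives  (1 - x^2) y'' - 2x y' + 72 y = 0.
This matches the Legendre equation (1 - x^2) y'' - 2x y' + n(n+1) y = 0 (note the -2x y' term) with n(n+1) = 72, so n = 8; the polynomial solution is P_8(x).
With y = sum_k a_k x^k, matching x^k gives (k+2)(k+1) a_{k+2} = [k(k+1) - n(n+1)] a_k = (k - 8)(k + 9) a_k. The right side vanishes at k = 8, so the series with the parity of 8 terminates at degree 8.
Standard normalization (P_n(1) = 1): leading coefficient (2n)!/(2^n (n!)^2) = 20922789888000/(256*1625702400) = 6435/128, so a_8 = 6435/128. Work downward with a_k = (k+1)(k+2) a_{k+2} / ((k - 8)(k + 9)):
  a_6 = (7)(8)(6435/128) / ((6 - 8)(6 + 9)) = (45045/16)/(-30) = -3003/32
  a_4 = (5)(6)(-3003/32) / ((4 - 8)(4 + 9)) = (-45045/16)/(-52) = 3465/64
  a_2 = (3)(4)(3465/64) / ((2 - 8)(2 + 9)) = (10395/16)/(-66) = -315/32
  a_0 = (1)(2)(-315/32) / ((0 - 8)(0 + 9)) = (-315/16)/(-72) = 35/128
Hence P_8(x) = 6435 x^8/128 - 3003 x^6/32 + 3465 x^4/64 - 315 x^2/32 + 35/128.

P_8(x); series = 6435 x^8/128 - 3003 x^6/32 + 3465 x^4/64 - 315 x^2/32 + 35/128


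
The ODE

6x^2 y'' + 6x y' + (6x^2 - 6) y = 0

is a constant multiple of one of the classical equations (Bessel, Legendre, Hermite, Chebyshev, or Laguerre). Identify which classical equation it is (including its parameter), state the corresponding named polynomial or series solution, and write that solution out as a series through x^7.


All three coefficients share the factor 6; dividing through by 6 gives  x^2 y'' + x y' + (x^2 - 1) y = 0.
This matches the Bessel equation x^2 y'' + x y' + (x^2 - nu^2) y = 0 with nu^2 = 1, so nu = 1; the solution bounded at x = 0 is J_1(x).
Frobenius at x = 0: indicial roots ±nu; for r = nu the recurrence k(k + 2nu) c_k = -c_{k-2} gives the standard series J_nu(x) = sum_{k>=0} (-1)^k / (k! (k+nu)!) (x/2)^(2k+nu). Evaluate the first 4 terms:
  k = 0: (-1)^0 / (0! * 1! * 2^1) x^1 = 1/(1*1*2) x^1 = (1/2) x^1
  k = 1: (-1)^1 / (1! * 2! * 2^3) x^3 = -1/(1*2*8) x^3 = (-1/16) x^3
  k = 2: (-1)^2 / (2! * 3! * 2^5) x^5 = 1/(2*6*32) x^5 = (1/384) x^5
  k = 3: (-1)^3 / (3! * 4! * 2^7) x^7 = -1/(6*24*128) x^7 = (-1/18432) x^7
Hence J_1(x) = -x^7/18432 + x^5/384 - x^3/16 + x/2 + ....

J_1(x); series = -x^7/18432 + x^5/384 - x^3/16 + x/2


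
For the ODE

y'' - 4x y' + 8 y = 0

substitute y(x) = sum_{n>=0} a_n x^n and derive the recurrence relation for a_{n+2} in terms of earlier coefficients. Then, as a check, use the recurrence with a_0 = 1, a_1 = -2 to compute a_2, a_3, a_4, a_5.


Substitute y = sum_n a_n x^n.
y''(x) has coefficient (n+2)(n+1) a_{n+2} at x^n;
-4 x y'(x) has coefficient -4 n a_n at x^n (shift);
8 y(x) has coefficient 8 a_n at x^n.
Matching x^n: (n+2)(n+1) a_{n+2} + (-4n + 8) a_n = 0.
Thus a_{n+2} = (4n - 8) / ((n+1)(n+2)) * a_n.

Check with a_0 = 1, a_1 = -2 (apply the recurrence for n = 0, 1, 2, 3): a_0 = 1, a_1 = -2, a_2 = -4, a_3 = 4/3, a_4 = 0, a_5 = 4/15.

a_(n+2) = (4n - 8) / ((n+1)(n+2)) * a_n; check: a_0 = 1, a_1 = -2, a_2 = -4, a_3 = 4/3, a_4 = 0, a_5 = 4/15


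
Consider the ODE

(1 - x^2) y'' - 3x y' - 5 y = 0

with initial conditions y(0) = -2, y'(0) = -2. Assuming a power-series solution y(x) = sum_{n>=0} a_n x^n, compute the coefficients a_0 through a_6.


Ansatz: y(x) = sum_{n>=0} a_n x^n, so y'(x) = sum_{n>=1} n a_n x^(n-1) and y''(x) = sum_{n>=2} n(n-1) a_n x^(n-2).
Substitute into P(x) y'' + Q(x) y' + R(x) y = 0 with P(x) = 1 - x^2, Q(x) = -3x, R(x) = -5, and match powers of x.
Initial conditions: a_0 = -2, a_1 = -2.
Setting the coefficient of each power of x to zero and solving order by order (substituting the coefficients already found):
  x^0: 2 a_2 - 5 a_0 = 0  ->  2 a_2 = 5 a_0 = -10  ->  a_2 = -5
  x^1: 6 a_3 - 8 a_1 = 0  ->  6 a_3 = 8 a_1 = -16  ->  a_3 = -8/3
  x^2: 12 a_4 - 13 a_2 = 0  ->  12 a_4 = 13 a_2 = -65  ->  a_4 = -65/12
  x^3: 20 a_5 - 20 a_3 = 0  ->  20 a_5 = 20 a_3 = -160/3  ->  a_5 = -8/3
  x^4: 30 a_6 - 29 a_4 = 0  ->  30 a_6 = 29 a_4 = -1885/12  ->  a_6 = -377/72
Truncated series: y(x) = -2 - 2 x - 5 x^2 - (8/3) x^3 - (65/12) x^4 - (8/3) x^5 - (377/72) x^6 + O(x^7).

a_0 = -2; a_1 = -2; a_2 = -5; a_3 = -8/3; a_4 = -65/12; a_5 = -8/3; a_6 = -377/72


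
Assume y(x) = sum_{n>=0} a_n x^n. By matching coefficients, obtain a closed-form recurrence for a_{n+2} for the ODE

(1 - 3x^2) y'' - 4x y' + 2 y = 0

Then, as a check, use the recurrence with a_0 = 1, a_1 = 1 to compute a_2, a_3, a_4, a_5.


Substitute y = sum_n a_n x^n.
(1 - 3 x^2) y'' contributes (n+2)(n+1) a_{n+2} - 3 n(n-1) a_n at x^n.
-4 x y'(x) contributes -4 n a_n at x^n.
2 y(x) contributes 2 a_n at x^n.
Matching x^n: (n+2)(n+1) a_{n+2} + (-3 n(n-1) - 4 n + 2) a_n = 0.
Thus a_{n+2} = (3 n(n-1) + 4 n - 2) / ((n+1)(n+2)) * a_n.

Check with a_0 = 1, a_1 = 1 (apply the recurrence for n = 0, 1, 2, 3): a_0 = 1, a_1 = 1, a_2 = -1, a_3 = 1/3, a_4 = -1, a_5 = 7/15.

a_(n+2) = (3 n(n-1) + 4 n - 2) / ((n+1)(n+2)) * a_n; check: a_0 = 1, a_1 = 1, a_2 = -1, a_3 = 1/3, a_4 = -1, a_5 = 7/15


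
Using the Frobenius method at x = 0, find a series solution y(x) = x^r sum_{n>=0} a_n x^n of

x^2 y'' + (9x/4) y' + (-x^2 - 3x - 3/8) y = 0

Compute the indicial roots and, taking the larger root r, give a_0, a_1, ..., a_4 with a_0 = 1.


Write in Frobenius form y'' + (p(x)/x) y' + (q(x)/x^2) y = 0:
  p(x) = 9/4,  q(x) = -x^2 - 3x - 3/8.
Indicial equation: r(r-1) + (9/4) r + (-3/8) = 0 -> roots r_1 = 1/4, r_2 = -3/2.
Take r = r_1 = 1/4. Let y(x) = x^r sum_{n>=0} a_n x^n with a_0 = 1.
Substitute y = x^r sum a_n x^n and match x^{r+n}. The recurrence is
  D(n) a_n - 3 a_{n-1} - 1 a_{n-2} = 0,  where D(n) = (r+n)(r+n-1) + (9/4)(r+n) + (-3/8).
  a_n = [3 a_{n-1} + 1 a_{n-2}] / D(n).
Since the indicial polynomial factors as (r - r_1)(r - r_2), D(n) = (r_1 + n - r_1)(r_1 + n - r_2) = n(n + 7/4).
Evaluating step by step (a_0 = 1):
  n = 1: D(1) = 1(1 + 7/4) = 11/4; numerator = 3(1) = 3; a_1 = (3)/(11/4) = 12/11
  n = 2: D(2) = 2(2 + 7/4) = 15/2; numerator = 3(12/11) + 1(1) = 47/11; a_2 = (47/11)/(15/2) = 94/165
  n = 3: D(3) = 3(3 + 7/4) = 57/4; numerator = 3(94/165) + 1(12/11) = 14/5; a_3 = (14/5)/(57/4) = 56/285
  n = 4: D(4) = 4(4 + 7/4) = 23; numerator = 3(56/285) + 1(94/165) = 3634/3135; a_4 = (3634/3135)/(23) = 158/3135

r = 1/4; a_0 = 1; a_1 = 12/11; a_2 = 94/165; a_3 = 56/285; a_4 = 158/3135
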